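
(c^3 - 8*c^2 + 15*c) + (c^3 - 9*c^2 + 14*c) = 2*c^3 - 17*c^2 + 29*c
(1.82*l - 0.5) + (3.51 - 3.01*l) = 3.01 - 1.19*l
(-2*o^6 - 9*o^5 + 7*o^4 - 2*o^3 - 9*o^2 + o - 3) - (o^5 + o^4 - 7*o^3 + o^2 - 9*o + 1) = -2*o^6 - 10*o^5 + 6*o^4 + 5*o^3 - 10*o^2 + 10*o - 4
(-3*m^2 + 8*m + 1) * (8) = -24*m^2 + 64*m + 8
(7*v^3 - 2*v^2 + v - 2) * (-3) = -21*v^3 + 6*v^2 - 3*v + 6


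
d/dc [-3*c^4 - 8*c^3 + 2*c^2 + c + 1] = -12*c^3 - 24*c^2 + 4*c + 1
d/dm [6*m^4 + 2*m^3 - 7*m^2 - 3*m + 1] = 24*m^3 + 6*m^2 - 14*m - 3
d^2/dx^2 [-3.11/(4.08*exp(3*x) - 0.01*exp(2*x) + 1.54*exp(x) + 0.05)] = (-3.11*(12.24*exp(2*x) - 0.02*exp(x) + 1.54)*(24.48*exp(2*x) - 0.04*exp(x) + 3.08)*exp(x) + (114.1992*exp(2*x) - 0.1244*exp(x) + 4.7894)*(4.08*exp(3*x) - 0.01*exp(2*x) + 1.54*exp(x) + 0.05))*exp(x)/(4.08*exp(3*x) - 0.01*exp(2*x) + 1.54*exp(x) + 0.05)^3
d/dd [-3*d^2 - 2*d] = -6*d - 2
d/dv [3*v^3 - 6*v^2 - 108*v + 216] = 9*v^2 - 12*v - 108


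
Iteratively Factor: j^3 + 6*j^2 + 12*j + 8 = (j + 2)*(j^2 + 4*j + 4) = (j + 2)^2*(j + 2)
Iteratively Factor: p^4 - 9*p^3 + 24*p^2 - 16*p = (p - 4)*(p^3 - 5*p^2 + 4*p) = (p - 4)^2*(p^2 - p) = (p - 4)^2*(p - 1)*(p)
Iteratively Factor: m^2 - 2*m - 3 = (m - 3)*(m + 1)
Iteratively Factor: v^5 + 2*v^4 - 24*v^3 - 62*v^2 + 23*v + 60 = (v + 1)*(v^4 + v^3 - 25*v^2 - 37*v + 60) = (v + 1)*(v + 4)*(v^3 - 3*v^2 - 13*v + 15) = (v + 1)*(v + 3)*(v + 4)*(v^2 - 6*v + 5) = (v - 5)*(v + 1)*(v + 3)*(v + 4)*(v - 1)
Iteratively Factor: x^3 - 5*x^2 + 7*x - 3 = (x - 1)*(x^2 - 4*x + 3) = (x - 3)*(x - 1)*(x - 1)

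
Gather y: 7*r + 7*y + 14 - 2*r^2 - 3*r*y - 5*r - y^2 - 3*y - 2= -2*r^2 + 2*r - y^2 + y*(4 - 3*r) + 12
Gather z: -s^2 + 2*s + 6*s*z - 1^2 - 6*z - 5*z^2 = -s^2 + 2*s - 5*z^2 + z*(6*s - 6) - 1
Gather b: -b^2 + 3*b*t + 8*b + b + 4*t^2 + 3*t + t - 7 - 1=-b^2 + b*(3*t + 9) + 4*t^2 + 4*t - 8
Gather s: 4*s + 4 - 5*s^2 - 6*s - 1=-5*s^2 - 2*s + 3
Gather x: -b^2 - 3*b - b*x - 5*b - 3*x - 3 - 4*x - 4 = -b^2 - 8*b + x*(-b - 7) - 7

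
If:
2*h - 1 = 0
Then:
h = 1/2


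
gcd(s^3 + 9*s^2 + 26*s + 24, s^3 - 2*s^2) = 1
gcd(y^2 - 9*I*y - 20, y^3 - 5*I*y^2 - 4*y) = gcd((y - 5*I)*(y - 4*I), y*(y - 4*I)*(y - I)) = y - 4*I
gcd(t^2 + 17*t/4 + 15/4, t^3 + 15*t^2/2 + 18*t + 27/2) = t + 3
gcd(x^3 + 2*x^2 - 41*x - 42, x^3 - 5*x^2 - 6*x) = x^2 - 5*x - 6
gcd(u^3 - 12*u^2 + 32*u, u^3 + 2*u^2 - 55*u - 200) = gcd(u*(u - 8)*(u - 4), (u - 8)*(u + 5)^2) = u - 8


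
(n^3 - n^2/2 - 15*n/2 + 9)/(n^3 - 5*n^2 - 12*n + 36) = (n - 3/2)/(n - 6)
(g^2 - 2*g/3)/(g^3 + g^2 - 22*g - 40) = g*(3*g - 2)/(3*(g^3 + g^2 - 22*g - 40))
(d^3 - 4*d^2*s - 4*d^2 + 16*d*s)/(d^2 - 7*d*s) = (d^2 - 4*d*s - 4*d + 16*s)/(d - 7*s)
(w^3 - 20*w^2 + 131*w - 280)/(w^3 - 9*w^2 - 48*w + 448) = (w^2 - 12*w + 35)/(w^2 - w - 56)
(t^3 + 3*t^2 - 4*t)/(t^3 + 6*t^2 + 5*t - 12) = t/(t + 3)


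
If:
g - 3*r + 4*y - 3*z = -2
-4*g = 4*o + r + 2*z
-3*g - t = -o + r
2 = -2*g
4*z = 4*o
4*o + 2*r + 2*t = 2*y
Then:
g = -1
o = -1/27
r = 38/9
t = -34/27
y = 26/9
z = -1/27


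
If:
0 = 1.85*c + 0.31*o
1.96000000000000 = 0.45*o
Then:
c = -0.73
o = 4.36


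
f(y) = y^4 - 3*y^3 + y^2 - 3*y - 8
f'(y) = 4*y^3 - 9*y^2 + 2*y - 3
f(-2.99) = 170.03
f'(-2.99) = -196.36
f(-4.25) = 579.36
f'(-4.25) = -481.12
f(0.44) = -9.34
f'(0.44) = -3.52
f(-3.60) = 323.69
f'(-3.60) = -313.46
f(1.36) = -14.36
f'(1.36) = -6.86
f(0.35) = -9.04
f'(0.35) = -3.23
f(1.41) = -14.70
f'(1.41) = -6.86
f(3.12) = -3.98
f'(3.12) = 37.12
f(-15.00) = 61012.00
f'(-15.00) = -15558.00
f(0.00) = -8.00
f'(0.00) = -3.00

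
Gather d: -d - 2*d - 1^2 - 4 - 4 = -3*d - 9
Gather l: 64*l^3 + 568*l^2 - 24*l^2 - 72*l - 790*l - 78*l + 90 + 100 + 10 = 64*l^3 + 544*l^2 - 940*l + 200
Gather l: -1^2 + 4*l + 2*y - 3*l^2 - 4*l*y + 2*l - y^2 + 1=-3*l^2 + l*(6 - 4*y) - y^2 + 2*y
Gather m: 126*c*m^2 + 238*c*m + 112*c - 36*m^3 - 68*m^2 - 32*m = 112*c - 36*m^3 + m^2*(126*c - 68) + m*(238*c - 32)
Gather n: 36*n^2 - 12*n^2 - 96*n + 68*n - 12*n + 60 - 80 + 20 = 24*n^2 - 40*n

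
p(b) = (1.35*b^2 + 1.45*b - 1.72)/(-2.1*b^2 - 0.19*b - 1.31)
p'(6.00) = 0.01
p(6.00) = -0.71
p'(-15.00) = 0.00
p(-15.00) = -0.60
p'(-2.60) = 0.20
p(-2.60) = -0.24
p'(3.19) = -0.02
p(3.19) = -0.71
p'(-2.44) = 0.23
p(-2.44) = -0.21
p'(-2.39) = 0.24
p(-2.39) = -0.20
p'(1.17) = -0.57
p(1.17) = -0.41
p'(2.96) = -0.02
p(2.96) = -0.71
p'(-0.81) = 1.30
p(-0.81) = 0.79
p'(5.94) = 0.01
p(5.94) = -0.71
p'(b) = (2.7*b + 1.45)/(-2.1*b^2 - 0.19*b - 1.31) + (4.2*b + 0.19)*(1.35*b^2 + 1.45*b - 1.72)/(-2.1*b^2 - 0.19*b - 1.31)^2 = (2.7885*b^2 - 10.761*b - 2.2263)/(4.41*b^4 + 0.798*b^3 + 5.5381*b^2 + 0.4978*b + 1.7161)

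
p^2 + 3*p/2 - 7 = (p - 2)*(p + 7/2)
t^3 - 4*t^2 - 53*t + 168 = (t - 8)*(t - 3)*(t + 7)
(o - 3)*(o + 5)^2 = o^3 + 7*o^2 - 5*o - 75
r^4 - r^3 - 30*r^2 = r^2*(r - 6)*(r + 5)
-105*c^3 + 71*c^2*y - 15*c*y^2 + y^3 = (-7*c + y)*(-5*c + y)*(-3*c + y)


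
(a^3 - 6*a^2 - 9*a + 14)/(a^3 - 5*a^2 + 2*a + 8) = (a^3 - 6*a^2 - 9*a + 14)/(a^3 - 5*a^2 + 2*a + 8)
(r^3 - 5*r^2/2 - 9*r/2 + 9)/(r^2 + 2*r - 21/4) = 2*(r^2 - r - 6)/(2*r + 7)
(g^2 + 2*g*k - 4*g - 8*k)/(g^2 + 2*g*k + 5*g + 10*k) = (g - 4)/(g + 5)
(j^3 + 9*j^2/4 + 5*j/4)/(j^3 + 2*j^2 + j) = (j + 5/4)/(j + 1)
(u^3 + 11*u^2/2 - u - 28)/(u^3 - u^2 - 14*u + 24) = (u + 7/2)/(u - 3)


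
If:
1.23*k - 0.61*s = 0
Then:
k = 0.495934959349593*s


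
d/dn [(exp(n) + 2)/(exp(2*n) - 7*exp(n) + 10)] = (-(exp(n) + 2)*(2*exp(n) - 7) + exp(2*n) - 7*exp(n) + 10)*exp(n)/(exp(2*n) - 7*exp(n) + 10)^2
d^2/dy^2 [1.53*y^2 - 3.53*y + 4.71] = 3.06000000000000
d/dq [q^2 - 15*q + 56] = 2*q - 15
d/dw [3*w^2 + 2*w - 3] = 6*w + 2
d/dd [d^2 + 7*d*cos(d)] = -7*d*sin(d) + 2*d + 7*cos(d)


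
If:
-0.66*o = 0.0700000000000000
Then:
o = -0.11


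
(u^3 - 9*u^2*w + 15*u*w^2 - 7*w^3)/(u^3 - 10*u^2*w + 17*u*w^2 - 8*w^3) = (u - 7*w)/(u - 8*w)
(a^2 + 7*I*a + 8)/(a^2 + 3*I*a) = (a^2 + 7*I*a + 8)/(a*(a + 3*I))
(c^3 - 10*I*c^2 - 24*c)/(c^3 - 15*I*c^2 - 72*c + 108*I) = c*(c - 4*I)/(c^2 - 9*I*c - 18)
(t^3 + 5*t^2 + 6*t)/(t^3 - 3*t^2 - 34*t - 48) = t/(t - 8)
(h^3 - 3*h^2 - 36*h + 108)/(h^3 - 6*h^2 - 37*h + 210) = (h^2 - 9*h + 18)/(h^2 - 12*h + 35)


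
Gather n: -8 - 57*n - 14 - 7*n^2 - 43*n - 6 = -7*n^2 - 100*n - 28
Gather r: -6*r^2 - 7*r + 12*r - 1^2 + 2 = -6*r^2 + 5*r + 1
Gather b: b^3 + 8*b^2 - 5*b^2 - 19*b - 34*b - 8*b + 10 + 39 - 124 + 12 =b^3 + 3*b^2 - 61*b - 63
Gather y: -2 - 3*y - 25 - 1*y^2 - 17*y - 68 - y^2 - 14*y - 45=-2*y^2 - 34*y - 140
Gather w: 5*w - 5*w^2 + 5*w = -5*w^2 + 10*w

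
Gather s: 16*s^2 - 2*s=16*s^2 - 2*s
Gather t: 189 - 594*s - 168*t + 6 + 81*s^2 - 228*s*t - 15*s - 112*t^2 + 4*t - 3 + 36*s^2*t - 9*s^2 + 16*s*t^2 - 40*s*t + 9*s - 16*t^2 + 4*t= 72*s^2 - 600*s + t^2*(16*s - 128) + t*(36*s^2 - 268*s - 160) + 192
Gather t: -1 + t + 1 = t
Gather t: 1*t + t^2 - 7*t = t^2 - 6*t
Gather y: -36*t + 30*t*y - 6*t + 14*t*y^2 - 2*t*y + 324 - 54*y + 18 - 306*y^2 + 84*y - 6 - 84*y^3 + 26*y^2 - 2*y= -42*t - 84*y^3 + y^2*(14*t - 280) + y*(28*t + 28) + 336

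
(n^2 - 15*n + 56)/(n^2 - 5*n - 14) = (n - 8)/(n + 2)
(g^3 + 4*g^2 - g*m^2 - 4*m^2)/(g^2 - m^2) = g + 4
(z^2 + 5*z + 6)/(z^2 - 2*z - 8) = (z + 3)/(z - 4)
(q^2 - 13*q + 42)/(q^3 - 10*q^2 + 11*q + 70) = (q - 6)/(q^2 - 3*q - 10)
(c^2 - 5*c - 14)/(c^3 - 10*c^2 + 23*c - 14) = (c + 2)/(c^2 - 3*c + 2)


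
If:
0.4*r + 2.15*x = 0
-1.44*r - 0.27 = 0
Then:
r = -0.19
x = 0.03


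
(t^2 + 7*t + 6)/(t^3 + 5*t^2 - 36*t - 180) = (t + 1)/(t^2 - t - 30)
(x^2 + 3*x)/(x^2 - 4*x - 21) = x/(x - 7)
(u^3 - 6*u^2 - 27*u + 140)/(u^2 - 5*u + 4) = (u^2 - 2*u - 35)/(u - 1)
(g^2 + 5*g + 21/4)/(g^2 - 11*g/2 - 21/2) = (g + 7/2)/(g - 7)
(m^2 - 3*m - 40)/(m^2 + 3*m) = (m^2 - 3*m - 40)/(m*(m + 3))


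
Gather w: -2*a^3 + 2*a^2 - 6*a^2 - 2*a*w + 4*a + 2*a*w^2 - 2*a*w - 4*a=-2*a^3 - 4*a^2 + 2*a*w^2 - 4*a*w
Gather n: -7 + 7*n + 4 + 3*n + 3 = 10*n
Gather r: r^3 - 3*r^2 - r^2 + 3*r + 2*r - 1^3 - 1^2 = r^3 - 4*r^2 + 5*r - 2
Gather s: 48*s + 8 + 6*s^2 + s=6*s^2 + 49*s + 8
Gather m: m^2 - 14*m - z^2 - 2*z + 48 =m^2 - 14*m - z^2 - 2*z + 48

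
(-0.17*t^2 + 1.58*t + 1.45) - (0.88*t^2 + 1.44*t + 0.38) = -1.05*t^2 + 0.14*t + 1.07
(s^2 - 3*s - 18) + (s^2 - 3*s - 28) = 2*s^2 - 6*s - 46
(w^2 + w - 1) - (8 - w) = w^2 + 2*w - 9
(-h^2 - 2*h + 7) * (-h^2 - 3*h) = h^4 + 5*h^3 - h^2 - 21*h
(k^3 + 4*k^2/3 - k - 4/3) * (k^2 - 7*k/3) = k^5 - k^4 - 37*k^3/9 + k^2 + 28*k/9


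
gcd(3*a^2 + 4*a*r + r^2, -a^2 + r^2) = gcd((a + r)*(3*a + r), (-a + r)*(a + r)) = a + r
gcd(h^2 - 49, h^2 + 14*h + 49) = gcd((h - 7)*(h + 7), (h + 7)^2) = h + 7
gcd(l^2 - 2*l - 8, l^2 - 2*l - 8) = l^2 - 2*l - 8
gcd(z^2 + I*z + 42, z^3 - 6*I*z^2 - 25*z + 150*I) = z - 6*I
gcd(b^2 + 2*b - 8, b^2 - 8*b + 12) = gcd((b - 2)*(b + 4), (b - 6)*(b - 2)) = b - 2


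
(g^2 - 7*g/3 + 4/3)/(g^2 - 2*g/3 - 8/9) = 3*(g - 1)/(3*g + 2)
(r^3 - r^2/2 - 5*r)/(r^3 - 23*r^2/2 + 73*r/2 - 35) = r*(r + 2)/(r^2 - 9*r + 14)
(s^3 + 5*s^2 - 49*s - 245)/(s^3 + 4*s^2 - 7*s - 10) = (s^2 - 49)/(s^2 - s - 2)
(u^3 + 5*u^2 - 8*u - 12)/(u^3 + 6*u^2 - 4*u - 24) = (u + 1)/(u + 2)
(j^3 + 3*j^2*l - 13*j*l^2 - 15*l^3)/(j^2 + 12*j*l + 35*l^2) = (j^2 - 2*j*l - 3*l^2)/(j + 7*l)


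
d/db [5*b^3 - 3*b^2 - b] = 15*b^2 - 6*b - 1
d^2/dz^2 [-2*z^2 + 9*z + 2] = -4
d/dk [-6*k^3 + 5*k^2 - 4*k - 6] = -18*k^2 + 10*k - 4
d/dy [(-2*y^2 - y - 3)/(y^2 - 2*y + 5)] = (5*y^2 - 14*y - 11)/(y^4 - 4*y^3 + 14*y^2 - 20*y + 25)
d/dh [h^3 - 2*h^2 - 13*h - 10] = 3*h^2 - 4*h - 13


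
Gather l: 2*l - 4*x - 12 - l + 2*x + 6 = l - 2*x - 6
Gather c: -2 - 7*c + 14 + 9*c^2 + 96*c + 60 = 9*c^2 + 89*c + 72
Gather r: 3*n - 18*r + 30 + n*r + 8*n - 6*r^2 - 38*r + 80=11*n - 6*r^2 + r*(n - 56) + 110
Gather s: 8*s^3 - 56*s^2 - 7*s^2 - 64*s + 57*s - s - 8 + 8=8*s^3 - 63*s^2 - 8*s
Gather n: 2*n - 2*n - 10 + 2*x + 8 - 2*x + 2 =0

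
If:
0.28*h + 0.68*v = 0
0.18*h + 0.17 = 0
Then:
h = -0.94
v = 0.39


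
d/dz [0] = 0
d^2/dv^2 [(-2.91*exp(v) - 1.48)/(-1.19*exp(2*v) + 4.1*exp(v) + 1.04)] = (4.120851*exp(4*v) + 22.581202*exp(3*v) - 0.0542639999999821*exp(2*v) + 19.797152*exp(v) - 3.163264)*exp(v)/(1.685159*exp(6*v) - 17.41803*exp(5*v) + 55.593468*exp(4*v) - 38.47604*exp(3*v) - 48.585888*exp(2*v) - 13.30368*exp(v) - 1.124864)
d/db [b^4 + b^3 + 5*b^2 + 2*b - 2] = 4*b^3 + 3*b^2 + 10*b + 2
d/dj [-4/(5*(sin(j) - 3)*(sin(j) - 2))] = 4*(2*sin(j) - 5)*cos(j)/(5*(sin(j) - 3)^2*(sin(j) - 2)^2)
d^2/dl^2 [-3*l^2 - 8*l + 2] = -6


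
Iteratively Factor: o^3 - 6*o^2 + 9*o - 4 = (o - 1)*(o^2 - 5*o + 4) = (o - 1)^2*(o - 4)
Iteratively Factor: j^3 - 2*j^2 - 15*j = (j)*(j^2 - 2*j - 15) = j*(j - 5)*(j + 3)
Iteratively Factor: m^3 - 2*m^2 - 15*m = (m + 3)*(m^2 - 5*m) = (m - 5)*(m + 3)*(m)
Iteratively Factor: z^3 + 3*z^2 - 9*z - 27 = (z - 3)*(z^2 + 6*z + 9) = (z - 3)*(z + 3)*(z + 3)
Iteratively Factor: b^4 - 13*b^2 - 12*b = (b)*(b^3 - 13*b - 12) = b*(b + 3)*(b^2 - 3*b - 4) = b*(b + 1)*(b + 3)*(b - 4)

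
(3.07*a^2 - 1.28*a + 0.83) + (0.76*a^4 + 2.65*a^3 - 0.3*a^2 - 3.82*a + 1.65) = 0.76*a^4 + 2.65*a^3 + 2.77*a^2 - 5.1*a + 2.48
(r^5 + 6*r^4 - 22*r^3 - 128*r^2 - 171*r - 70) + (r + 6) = r^5 + 6*r^4 - 22*r^3 - 128*r^2 - 170*r - 64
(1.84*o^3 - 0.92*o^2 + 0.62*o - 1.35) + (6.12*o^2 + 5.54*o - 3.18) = 1.84*o^3 + 5.2*o^2 + 6.16*o - 4.53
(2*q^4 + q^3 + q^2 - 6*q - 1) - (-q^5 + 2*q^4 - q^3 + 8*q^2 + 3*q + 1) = q^5 + 2*q^3 - 7*q^2 - 9*q - 2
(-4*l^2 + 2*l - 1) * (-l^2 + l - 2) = 4*l^4 - 6*l^3 + 11*l^2 - 5*l + 2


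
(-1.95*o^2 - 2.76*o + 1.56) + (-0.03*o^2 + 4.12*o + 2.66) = -1.98*o^2 + 1.36*o + 4.22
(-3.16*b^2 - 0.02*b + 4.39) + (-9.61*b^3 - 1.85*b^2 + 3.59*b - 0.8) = -9.61*b^3 - 5.01*b^2 + 3.57*b + 3.59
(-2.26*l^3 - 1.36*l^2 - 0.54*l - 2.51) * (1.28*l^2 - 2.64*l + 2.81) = -2.8928*l^5 + 4.2256*l^4 - 3.4514*l^3 - 5.6088*l^2 + 5.109*l - 7.0531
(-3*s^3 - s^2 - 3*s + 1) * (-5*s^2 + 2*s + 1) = 15*s^5 - s^4 + 10*s^3 - 12*s^2 - s + 1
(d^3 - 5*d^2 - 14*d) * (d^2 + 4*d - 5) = d^5 - d^4 - 39*d^3 - 31*d^2 + 70*d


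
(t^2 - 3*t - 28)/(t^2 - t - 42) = (t + 4)/(t + 6)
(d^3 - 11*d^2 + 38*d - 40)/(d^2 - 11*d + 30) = (d^2 - 6*d + 8)/(d - 6)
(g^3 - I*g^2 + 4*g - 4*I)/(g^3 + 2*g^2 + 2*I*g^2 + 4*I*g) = (g^2 - 3*I*g - 2)/(g*(g + 2))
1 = 1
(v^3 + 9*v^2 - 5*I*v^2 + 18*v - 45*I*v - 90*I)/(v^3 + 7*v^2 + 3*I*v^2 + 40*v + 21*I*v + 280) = (v^2 + 9*v + 18)/(v^2 + v*(7 + 8*I) + 56*I)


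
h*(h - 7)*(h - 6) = h^3 - 13*h^2 + 42*h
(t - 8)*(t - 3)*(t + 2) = t^3 - 9*t^2 + 2*t + 48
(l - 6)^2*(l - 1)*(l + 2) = l^4 - 11*l^3 + 22*l^2 + 60*l - 72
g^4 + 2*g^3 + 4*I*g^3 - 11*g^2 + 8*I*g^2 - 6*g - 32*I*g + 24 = (g - 2)*(g + 4)*(g + I)*(g + 3*I)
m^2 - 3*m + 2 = (m - 2)*(m - 1)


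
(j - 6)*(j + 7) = j^2 + j - 42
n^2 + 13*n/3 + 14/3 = (n + 2)*(n + 7/3)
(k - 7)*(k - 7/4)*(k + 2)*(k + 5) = k^4 - 7*k^3/4 - 39*k^2 - 7*k/4 + 245/2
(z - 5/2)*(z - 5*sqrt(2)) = z^2 - 5*sqrt(2)*z - 5*z/2 + 25*sqrt(2)/2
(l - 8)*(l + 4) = l^2 - 4*l - 32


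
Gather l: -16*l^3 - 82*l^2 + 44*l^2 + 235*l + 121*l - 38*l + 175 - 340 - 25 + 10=-16*l^3 - 38*l^2 + 318*l - 180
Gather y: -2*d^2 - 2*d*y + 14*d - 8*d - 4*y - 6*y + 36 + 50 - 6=-2*d^2 + 6*d + y*(-2*d - 10) + 80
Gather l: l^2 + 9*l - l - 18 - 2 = l^2 + 8*l - 20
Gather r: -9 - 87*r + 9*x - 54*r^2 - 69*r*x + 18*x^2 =-54*r^2 + r*(-69*x - 87) + 18*x^2 + 9*x - 9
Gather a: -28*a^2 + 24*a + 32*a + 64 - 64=-28*a^2 + 56*a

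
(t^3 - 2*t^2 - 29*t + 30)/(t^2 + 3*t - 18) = (t^3 - 2*t^2 - 29*t + 30)/(t^2 + 3*t - 18)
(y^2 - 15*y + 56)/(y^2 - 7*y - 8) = (y - 7)/(y + 1)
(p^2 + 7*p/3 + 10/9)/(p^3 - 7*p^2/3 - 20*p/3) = (p + 2/3)/(p*(p - 4))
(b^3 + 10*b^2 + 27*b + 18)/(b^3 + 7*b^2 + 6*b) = (b + 3)/b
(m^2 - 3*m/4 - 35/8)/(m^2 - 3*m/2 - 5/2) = (m + 7/4)/(m + 1)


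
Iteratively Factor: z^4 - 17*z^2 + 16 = (z - 1)*(z^3 + z^2 - 16*z - 16) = (z - 1)*(z + 4)*(z^2 - 3*z - 4) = (z - 4)*(z - 1)*(z + 4)*(z + 1)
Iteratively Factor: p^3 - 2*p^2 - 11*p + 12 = (p - 4)*(p^2 + 2*p - 3) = (p - 4)*(p + 3)*(p - 1)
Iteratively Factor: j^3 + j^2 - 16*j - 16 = (j + 4)*(j^2 - 3*j - 4) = (j - 4)*(j + 4)*(j + 1)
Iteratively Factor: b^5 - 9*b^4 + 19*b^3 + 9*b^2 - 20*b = (b + 1)*(b^4 - 10*b^3 + 29*b^2 - 20*b) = b*(b + 1)*(b^3 - 10*b^2 + 29*b - 20) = b*(b - 1)*(b + 1)*(b^2 - 9*b + 20) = b*(b - 5)*(b - 1)*(b + 1)*(b - 4)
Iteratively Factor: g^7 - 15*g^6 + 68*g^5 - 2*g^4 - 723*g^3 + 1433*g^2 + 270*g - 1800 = (g - 5)*(g^6 - 10*g^5 + 18*g^4 + 88*g^3 - 283*g^2 + 18*g + 360) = (g - 5)*(g - 4)*(g^5 - 6*g^4 - 6*g^3 + 64*g^2 - 27*g - 90) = (g - 5)*(g - 4)*(g - 2)*(g^4 - 4*g^3 - 14*g^2 + 36*g + 45) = (g - 5)^2*(g - 4)*(g - 2)*(g^3 + g^2 - 9*g - 9) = (g - 5)^2*(g - 4)*(g - 2)*(g + 3)*(g^2 - 2*g - 3) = (g - 5)^2*(g - 4)*(g - 2)*(g + 1)*(g + 3)*(g - 3)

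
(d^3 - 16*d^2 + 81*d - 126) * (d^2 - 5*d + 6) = d^5 - 21*d^4 + 167*d^3 - 627*d^2 + 1116*d - 756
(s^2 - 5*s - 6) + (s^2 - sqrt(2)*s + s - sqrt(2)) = 2*s^2 - 4*s - sqrt(2)*s - 6 - sqrt(2)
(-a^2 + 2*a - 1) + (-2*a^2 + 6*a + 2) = -3*a^2 + 8*a + 1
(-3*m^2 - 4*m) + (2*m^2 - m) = -m^2 - 5*m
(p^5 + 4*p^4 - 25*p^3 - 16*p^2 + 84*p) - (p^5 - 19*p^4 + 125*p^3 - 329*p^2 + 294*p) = 23*p^4 - 150*p^3 + 313*p^2 - 210*p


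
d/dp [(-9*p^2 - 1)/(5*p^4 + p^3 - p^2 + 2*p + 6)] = (-18*p*(5*p^4 + p^3 - p^2 + 2*p + 6) + (9*p^2 + 1)*(20*p^3 + 3*p^2 - 2*p + 2))/(5*p^4 + p^3 - p^2 + 2*p + 6)^2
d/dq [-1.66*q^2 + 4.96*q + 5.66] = 4.96 - 3.32*q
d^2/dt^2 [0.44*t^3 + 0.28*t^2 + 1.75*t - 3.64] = 2.64*t + 0.56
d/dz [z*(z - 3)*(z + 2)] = 3*z^2 - 2*z - 6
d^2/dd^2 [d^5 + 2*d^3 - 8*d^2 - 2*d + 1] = 20*d^3 + 12*d - 16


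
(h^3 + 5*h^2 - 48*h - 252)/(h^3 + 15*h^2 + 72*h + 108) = (h - 7)/(h + 3)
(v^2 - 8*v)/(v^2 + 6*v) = (v - 8)/(v + 6)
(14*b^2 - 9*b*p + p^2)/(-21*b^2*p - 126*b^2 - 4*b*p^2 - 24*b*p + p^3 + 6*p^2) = (-2*b + p)/(3*b*p + 18*b + p^2 + 6*p)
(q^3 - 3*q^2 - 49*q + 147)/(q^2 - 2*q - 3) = (q^2 - 49)/(q + 1)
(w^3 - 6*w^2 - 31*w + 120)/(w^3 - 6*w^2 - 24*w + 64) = (w^2 + 2*w - 15)/(w^2 + 2*w - 8)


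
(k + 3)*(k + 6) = k^2 + 9*k + 18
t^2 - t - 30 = (t - 6)*(t + 5)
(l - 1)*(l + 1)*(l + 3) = l^3 + 3*l^2 - l - 3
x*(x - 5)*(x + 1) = x^3 - 4*x^2 - 5*x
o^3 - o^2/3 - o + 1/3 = (o - 1)*(o - 1/3)*(o + 1)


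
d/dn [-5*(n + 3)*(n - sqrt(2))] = -10*n - 15 + 5*sqrt(2)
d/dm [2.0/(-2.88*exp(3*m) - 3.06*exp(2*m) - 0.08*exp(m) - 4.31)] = (17.28*exp(2*m) + 12.24*exp(m) + 0.16)*exp(m)/(2.88*exp(3*m) + 3.06*exp(2*m) + 0.08*exp(m) + 4.31)^2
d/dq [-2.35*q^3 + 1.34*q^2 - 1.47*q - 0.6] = -7.05*q^2 + 2.68*q - 1.47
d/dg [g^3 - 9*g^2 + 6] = 3*g*(g - 6)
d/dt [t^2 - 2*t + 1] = 2*t - 2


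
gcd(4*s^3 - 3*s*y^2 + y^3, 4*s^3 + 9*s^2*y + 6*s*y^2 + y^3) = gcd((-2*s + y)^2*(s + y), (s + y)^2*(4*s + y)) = s + y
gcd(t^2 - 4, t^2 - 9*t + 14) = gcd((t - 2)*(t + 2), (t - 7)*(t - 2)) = t - 2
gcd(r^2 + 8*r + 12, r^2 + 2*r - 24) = r + 6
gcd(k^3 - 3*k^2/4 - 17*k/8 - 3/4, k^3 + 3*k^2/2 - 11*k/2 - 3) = k^2 - 3*k/2 - 1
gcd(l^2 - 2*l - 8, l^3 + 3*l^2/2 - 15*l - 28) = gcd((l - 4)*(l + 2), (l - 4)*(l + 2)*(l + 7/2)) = l^2 - 2*l - 8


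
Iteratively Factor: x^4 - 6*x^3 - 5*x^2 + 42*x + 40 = (x - 4)*(x^3 - 2*x^2 - 13*x - 10) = (x - 4)*(x + 1)*(x^2 - 3*x - 10) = (x - 5)*(x - 4)*(x + 1)*(x + 2)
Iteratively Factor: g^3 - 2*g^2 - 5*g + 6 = (g - 1)*(g^2 - g - 6) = (g - 1)*(g + 2)*(g - 3)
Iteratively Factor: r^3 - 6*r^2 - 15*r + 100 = (r + 4)*(r^2 - 10*r + 25) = (r - 5)*(r + 4)*(r - 5)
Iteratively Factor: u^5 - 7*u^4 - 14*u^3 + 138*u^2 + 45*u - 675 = (u - 3)*(u^4 - 4*u^3 - 26*u^2 + 60*u + 225) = (u - 3)*(u + 3)*(u^3 - 7*u^2 - 5*u + 75) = (u - 3)*(u + 3)^2*(u^2 - 10*u + 25) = (u - 5)*(u - 3)*(u + 3)^2*(u - 5)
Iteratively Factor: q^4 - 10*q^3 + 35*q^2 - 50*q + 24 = (q - 4)*(q^3 - 6*q^2 + 11*q - 6) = (q - 4)*(q - 2)*(q^2 - 4*q + 3) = (q - 4)*(q - 3)*(q - 2)*(q - 1)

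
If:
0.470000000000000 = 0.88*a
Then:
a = 0.53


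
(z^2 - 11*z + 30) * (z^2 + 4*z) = z^4 - 7*z^3 - 14*z^2 + 120*z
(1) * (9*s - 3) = 9*s - 3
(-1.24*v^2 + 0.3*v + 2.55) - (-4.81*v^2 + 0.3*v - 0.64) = 3.57*v^2 + 3.19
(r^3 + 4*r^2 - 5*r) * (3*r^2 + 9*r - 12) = 3*r^5 + 21*r^4 + 9*r^3 - 93*r^2 + 60*r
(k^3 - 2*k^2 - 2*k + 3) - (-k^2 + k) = k^3 - k^2 - 3*k + 3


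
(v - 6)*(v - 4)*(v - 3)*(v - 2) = v^4 - 15*v^3 + 80*v^2 - 180*v + 144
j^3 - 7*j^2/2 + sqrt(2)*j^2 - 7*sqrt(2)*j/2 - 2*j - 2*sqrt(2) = (j - 4)*(j + 1/2)*(j + sqrt(2))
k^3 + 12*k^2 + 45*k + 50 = (k + 2)*(k + 5)^2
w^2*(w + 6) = w^3 + 6*w^2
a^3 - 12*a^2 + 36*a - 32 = (a - 8)*(a - 2)^2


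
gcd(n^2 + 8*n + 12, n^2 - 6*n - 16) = n + 2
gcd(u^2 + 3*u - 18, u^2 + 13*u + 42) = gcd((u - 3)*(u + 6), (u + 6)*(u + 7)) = u + 6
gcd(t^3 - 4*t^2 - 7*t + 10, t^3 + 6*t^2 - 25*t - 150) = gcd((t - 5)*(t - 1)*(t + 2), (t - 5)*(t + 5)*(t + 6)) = t - 5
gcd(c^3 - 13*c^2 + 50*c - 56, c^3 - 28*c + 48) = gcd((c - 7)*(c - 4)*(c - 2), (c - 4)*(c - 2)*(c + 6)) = c^2 - 6*c + 8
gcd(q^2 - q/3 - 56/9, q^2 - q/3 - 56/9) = q^2 - q/3 - 56/9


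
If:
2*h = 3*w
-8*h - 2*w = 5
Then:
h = -15/28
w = -5/14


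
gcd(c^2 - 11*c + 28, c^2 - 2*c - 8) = c - 4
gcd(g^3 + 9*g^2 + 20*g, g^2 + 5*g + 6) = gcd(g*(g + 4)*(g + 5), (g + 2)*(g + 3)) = 1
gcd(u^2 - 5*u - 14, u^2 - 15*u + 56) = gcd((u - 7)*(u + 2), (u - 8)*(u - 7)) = u - 7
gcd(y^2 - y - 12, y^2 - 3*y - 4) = y - 4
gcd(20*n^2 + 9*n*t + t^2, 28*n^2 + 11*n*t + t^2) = 4*n + t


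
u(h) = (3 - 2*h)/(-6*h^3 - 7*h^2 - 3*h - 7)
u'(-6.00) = 0.01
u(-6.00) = 0.01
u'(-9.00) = 0.00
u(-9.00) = 0.01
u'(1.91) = 0.01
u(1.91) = 0.01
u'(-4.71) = 0.01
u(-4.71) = 0.03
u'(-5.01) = 0.01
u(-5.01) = 0.02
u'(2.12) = 0.01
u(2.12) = 0.01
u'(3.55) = -0.00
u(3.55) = 0.01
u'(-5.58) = 0.01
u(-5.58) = 0.02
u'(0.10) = 0.51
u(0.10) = -0.38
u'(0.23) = 0.52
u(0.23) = -0.31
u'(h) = (3 - 2*h)*(18*h^2 + 14*h + 3)/(-6*h^3 - 7*h^2 - 3*h - 7)^2 - 2/(-6*h^3 - 7*h^2 - 3*h - 7)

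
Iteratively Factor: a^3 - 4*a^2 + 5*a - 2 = (a - 1)*(a^2 - 3*a + 2) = (a - 1)^2*(a - 2)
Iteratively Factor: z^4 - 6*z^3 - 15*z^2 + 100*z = (z)*(z^3 - 6*z^2 - 15*z + 100) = z*(z + 4)*(z^2 - 10*z + 25) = z*(z - 5)*(z + 4)*(z - 5)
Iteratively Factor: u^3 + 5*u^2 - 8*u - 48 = (u - 3)*(u^2 + 8*u + 16) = (u - 3)*(u + 4)*(u + 4)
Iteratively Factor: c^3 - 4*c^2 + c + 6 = (c - 2)*(c^2 - 2*c - 3) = (c - 2)*(c + 1)*(c - 3)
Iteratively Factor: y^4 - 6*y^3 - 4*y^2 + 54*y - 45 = (y + 3)*(y^3 - 9*y^2 + 23*y - 15) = (y - 5)*(y + 3)*(y^2 - 4*y + 3) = (y - 5)*(y - 3)*(y + 3)*(y - 1)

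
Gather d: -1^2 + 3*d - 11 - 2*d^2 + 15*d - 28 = -2*d^2 + 18*d - 40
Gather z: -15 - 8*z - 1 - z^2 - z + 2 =-z^2 - 9*z - 14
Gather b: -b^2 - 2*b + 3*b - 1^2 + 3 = -b^2 + b + 2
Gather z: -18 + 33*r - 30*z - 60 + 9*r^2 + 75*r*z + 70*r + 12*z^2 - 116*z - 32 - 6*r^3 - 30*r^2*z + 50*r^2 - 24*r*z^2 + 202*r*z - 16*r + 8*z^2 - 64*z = -6*r^3 + 59*r^2 + 87*r + z^2*(20 - 24*r) + z*(-30*r^2 + 277*r - 210) - 110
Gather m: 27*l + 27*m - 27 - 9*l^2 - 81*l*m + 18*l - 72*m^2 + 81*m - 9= -9*l^2 + 45*l - 72*m^2 + m*(108 - 81*l) - 36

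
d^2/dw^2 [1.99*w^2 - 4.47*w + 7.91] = 3.98000000000000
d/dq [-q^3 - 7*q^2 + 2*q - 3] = -3*q^2 - 14*q + 2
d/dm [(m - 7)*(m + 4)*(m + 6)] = 3*m^2 + 6*m - 46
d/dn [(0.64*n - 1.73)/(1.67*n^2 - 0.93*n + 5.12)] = (-1.0688*n^2 + 5.7782*n + 1.6679)/(2.7889*n^4 - 3.1062*n^3 + 17.9657*n^2 - 9.5232*n + 26.2144)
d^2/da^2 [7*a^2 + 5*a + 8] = 14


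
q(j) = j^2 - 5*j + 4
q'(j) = 2*j - 5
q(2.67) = -2.22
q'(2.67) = 0.34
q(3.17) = -1.80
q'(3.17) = 1.34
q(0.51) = 1.71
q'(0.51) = -3.98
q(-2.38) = 21.56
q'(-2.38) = -9.76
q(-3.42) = 32.80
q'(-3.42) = -11.84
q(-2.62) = 23.96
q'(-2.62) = -10.24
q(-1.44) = 13.27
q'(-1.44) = -7.88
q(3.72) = -0.76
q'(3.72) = 2.44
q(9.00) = 40.00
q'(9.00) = 13.00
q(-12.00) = 208.00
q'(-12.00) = -29.00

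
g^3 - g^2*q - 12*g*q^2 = g*(g - 4*q)*(g + 3*q)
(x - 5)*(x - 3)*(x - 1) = x^3 - 9*x^2 + 23*x - 15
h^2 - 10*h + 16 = (h - 8)*(h - 2)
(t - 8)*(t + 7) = t^2 - t - 56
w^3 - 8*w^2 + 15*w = w*(w - 5)*(w - 3)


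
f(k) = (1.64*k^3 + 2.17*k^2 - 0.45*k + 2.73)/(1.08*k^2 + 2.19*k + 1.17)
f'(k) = (-2.16*k - 2.19)*(1.64*k^3 + 2.17*k^2 - 0.45*k + 2.73)/(1.08*k^2 + 2.19*k + 1.17)^2 + (4.92*k^2 + 4.34*k - 0.45)/(1.08*k^2 + 2.19*k + 1.17)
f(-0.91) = 51.79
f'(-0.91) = -167.22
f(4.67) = 6.15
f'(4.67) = 1.48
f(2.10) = 2.52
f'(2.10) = 1.27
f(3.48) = 4.42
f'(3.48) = 1.43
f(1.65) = 1.98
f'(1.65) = 1.13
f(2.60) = 3.18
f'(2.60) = 1.36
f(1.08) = 1.43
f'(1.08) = 0.73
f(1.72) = 2.06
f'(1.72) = 1.16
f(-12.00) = -19.27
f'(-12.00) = 1.52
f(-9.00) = -14.69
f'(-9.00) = 1.53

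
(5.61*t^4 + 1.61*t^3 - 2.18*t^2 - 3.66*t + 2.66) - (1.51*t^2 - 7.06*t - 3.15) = 5.61*t^4 + 1.61*t^3 - 3.69*t^2 + 3.4*t + 5.81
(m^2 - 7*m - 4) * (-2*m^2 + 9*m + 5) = -2*m^4 + 23*m^3 - 50*m^2 - 71*m - 20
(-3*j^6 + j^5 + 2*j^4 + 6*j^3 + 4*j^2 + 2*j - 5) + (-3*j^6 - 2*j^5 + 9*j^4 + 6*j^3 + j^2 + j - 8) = -6*j^6 - j^5 + 11*j^4 + 12*j^3 + 5*j^2 + 3*j - 13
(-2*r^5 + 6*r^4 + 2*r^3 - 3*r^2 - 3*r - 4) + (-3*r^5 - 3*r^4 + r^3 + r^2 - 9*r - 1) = -5*r^5 + 3*r^4 + 3*r^3 - 2*r^2 - 12*r - 5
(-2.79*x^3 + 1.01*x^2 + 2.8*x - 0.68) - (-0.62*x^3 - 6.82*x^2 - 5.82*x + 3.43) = -2.17*x^3 + 7.83*x^2 + 8.62*x - 4.11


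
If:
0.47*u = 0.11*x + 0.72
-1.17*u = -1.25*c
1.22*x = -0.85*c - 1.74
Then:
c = 0.97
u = 1.04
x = -2.10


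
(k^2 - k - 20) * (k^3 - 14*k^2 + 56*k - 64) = k^5 - 15*k^4 + 50*k^3 + 160*k^2 - 1056*k + 1280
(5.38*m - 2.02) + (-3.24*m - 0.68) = 2.14*m - 2.7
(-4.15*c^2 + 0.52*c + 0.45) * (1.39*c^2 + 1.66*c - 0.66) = -5.7685*c^4 - 6.1662*c^3 + 4.2277*c^2 + 0.4038*c - 0.297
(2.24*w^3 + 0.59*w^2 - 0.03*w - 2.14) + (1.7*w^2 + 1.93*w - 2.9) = 2.24*w^3 + 2.29*w^2 + 1.9*w - 5.04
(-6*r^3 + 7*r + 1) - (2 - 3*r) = -6*r^3 + 10*r - 1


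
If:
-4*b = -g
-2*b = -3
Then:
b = 3/2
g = 6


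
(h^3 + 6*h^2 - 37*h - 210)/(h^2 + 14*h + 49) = (h^2 - h - 30)/(h + 7)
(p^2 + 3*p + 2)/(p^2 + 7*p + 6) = (p + 2)/(p + 6)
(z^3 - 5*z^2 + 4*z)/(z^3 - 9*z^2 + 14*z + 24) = z*(z - 1)/(z^2 - 5*z - 6)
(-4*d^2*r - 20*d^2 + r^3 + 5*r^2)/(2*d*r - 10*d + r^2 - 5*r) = (-2*d*r - 10*d + r^2 + 5*r)/(r - 5)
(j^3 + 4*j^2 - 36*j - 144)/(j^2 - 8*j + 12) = (j^2 + 10*j + 24)/(j - 2)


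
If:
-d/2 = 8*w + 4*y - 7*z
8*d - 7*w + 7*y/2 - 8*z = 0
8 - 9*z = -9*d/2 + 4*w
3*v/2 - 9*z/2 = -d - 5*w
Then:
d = 474*z/131 - 448/131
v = 3316/393 - 718*z/131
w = 477*z/262 - 242/131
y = 540/131 - 307*z/131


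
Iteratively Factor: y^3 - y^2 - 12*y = (y)*(y^2 - y - 12) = y*(y - 4)*(y + 3)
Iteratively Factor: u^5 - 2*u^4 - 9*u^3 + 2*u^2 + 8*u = (u + 1)*(u^4 - 3*u^3 - 6*u^2 + 8*u) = (u - 1)*(u + 1)*(u^3 - 2*u^2 - 8*u) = (u - 1)*(u + 1)*(u + 2)*(u^2 - 4*u) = (u - 4)*(u - 1)*(u + 1)*(u + 2)*(u)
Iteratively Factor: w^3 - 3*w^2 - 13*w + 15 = (w + 3)*(w^2 - 6*w + 5) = (w - 1)*(w + 3)*(w - 5)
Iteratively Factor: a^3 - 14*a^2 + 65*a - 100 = (a - 5)*(a^2 - 9*a + 20) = (a - 5)^2*(a - 4)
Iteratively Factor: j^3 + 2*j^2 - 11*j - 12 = (j + 4)*(j^2 - 2*j - 3) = (j - 3)*(j + 4)*(j + 1)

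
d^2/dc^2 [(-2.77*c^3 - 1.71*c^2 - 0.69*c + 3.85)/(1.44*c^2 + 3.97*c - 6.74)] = (7.105427357601e-15*c^5 - 124.394522*c^3 + 393.03534*c^2 - 663.129816*c + 3.80389399999999)/(2.985984*c^6 + 24.696576*c^5 + 26.158896*c^4 - 168.616619*c^3 - 122.438166*c^2 + 541.042716*c - 306.182024)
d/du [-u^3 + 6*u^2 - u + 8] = -3*u^2 + 12*u - 1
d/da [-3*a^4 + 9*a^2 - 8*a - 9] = -12*a^3 + 18*a - 8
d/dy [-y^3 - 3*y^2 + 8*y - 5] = -3*y^2 - 6*y + 8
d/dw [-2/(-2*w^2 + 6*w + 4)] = (3 - 2*w)/(-w^2 + 3*w + 2)^2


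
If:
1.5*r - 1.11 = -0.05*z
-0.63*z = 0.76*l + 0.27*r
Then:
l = -0.817105263157895*z - 0.262894736842105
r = 0.74 - 0.0333333333333333*z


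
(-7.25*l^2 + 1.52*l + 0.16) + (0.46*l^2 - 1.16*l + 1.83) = -6.79*l^2 + 0.36*l + 1.99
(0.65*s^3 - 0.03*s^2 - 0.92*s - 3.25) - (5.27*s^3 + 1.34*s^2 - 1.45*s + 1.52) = -4.62*s^3 - 1.37*s^2 + 0.53*s - 4.77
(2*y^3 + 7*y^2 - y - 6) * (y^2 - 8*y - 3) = 2*y^5 - 9*y^4 - 63*y^3 - 19*y^2 + 51*y + 18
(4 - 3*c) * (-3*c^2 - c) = 9*c^3 - 9*c^2 - 4*c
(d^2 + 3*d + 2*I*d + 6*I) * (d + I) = d^3 + 3*d^2 + 3*I*d^2 - 2*d + 9*I*d - 6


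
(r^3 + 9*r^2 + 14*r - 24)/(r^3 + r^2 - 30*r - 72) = (r^2 + 5*r - 6)/(r^2 - 3*r - 18)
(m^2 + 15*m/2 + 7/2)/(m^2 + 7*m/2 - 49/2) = (2*m + 1)/(2*m - 7)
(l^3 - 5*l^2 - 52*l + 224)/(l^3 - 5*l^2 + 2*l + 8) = (l^2 - l - 56)/(l^2 - l - 2)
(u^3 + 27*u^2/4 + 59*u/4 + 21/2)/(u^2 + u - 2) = (4*u^2 + 19*u + 21)/(4*(u - 1))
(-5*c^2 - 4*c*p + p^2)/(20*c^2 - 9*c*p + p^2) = (c + p)/(-4*c + p)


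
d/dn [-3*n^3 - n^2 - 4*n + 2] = -9*n^2 - 2*n - 4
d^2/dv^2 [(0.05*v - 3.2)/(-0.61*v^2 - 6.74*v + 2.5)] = (-(0.05*v - 3.2)*(1.22*v + 6.74)*(2.44*v + 13.48) + (0.183*v - 3.23)*(0.61*v^2 + 6.74*v - 2.5))/(0.61*v^2 + 6.74*v - 2.5)^3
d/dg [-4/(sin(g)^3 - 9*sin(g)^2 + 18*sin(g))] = 12*(cos(g) - 6/tan(g) + 6*cos(g)/sin(g)^2)/((sin(g) - 6)^2*(sin(g) - 3)^2)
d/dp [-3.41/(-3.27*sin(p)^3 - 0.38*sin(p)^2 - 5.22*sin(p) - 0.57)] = (-2.5916*sin(p) + 16.72605*cos(2*p) - 34.52625)*cos(p)/(3.27*sin(p)^3 + 0.38*sin(p)^2 + 5.22*sin(p) + 0.57)^2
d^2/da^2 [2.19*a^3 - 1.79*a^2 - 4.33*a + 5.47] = 13.14*a - 3.58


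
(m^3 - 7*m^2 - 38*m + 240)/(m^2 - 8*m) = m + 1 - 30/m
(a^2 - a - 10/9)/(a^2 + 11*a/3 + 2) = (a - 5/3)/(a + 3)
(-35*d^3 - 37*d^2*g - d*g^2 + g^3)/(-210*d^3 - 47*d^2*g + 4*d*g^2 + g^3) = (d + g)/(6*d + g)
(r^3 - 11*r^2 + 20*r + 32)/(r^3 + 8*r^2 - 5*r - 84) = (r^3 - 11*r^2 + 20*r + 32)/(r^3 + 8*r^2 - 5*r - 84)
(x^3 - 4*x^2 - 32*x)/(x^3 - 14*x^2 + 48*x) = (x + 4)/(x - 6)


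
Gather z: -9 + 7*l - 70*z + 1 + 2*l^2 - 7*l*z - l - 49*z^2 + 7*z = 2*l^2 + 6*l - 49*z^2 + z*(-7*l - 63) - 8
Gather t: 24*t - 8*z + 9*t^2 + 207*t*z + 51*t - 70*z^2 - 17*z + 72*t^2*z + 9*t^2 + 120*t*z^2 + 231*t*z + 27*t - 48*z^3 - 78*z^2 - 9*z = t^2*(72*z + 18) + t*(120*z^2 + 438*z + 102) - 48*z^3 - 148*z^2 - 34*z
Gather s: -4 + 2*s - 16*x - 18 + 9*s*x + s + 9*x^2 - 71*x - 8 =s*(9*x + 3) + 9*x^2 - 87*x - 30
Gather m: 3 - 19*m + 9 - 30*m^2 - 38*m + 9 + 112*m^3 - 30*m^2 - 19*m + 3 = 112*m^3 - 60*m^2 - 76*m + 24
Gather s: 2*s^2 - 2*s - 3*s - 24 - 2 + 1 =2*s^2 - 5*s - 25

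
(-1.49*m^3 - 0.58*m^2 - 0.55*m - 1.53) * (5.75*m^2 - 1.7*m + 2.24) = -8.5675*m^5 - 0.802*m^4 - 5.5141*m^3 - 9.1617*m^2 + 1.369*m - 3.4272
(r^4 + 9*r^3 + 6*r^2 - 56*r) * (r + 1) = r^5 + 10*r^4 + 15*r^3 - 50*r^2 - 56*r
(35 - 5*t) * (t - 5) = -5*t^2 + 60*t - 175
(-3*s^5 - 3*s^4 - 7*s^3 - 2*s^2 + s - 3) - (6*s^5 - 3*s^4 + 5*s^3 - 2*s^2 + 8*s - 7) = -9*s^5 - 12*s^3 - 7*s + 4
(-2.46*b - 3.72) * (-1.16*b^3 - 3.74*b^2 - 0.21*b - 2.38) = 2.8536*b^4 + 13.5156*b^3 + 14.4294*b^2 + 6.636*b + 8.8536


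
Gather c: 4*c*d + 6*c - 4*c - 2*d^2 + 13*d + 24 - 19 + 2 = c*(4*d + 2) - 2*d^2 + 13*d + 7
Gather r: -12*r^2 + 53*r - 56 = -12*r^2 + 53*r - 56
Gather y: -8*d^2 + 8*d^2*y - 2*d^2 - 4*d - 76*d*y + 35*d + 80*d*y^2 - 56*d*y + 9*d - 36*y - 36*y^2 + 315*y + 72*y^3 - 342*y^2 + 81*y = -10*d^2 + 40*d + 72*y^3 + y^2*(80*d - 378) + y*(8*d^2 - 132*d + 360)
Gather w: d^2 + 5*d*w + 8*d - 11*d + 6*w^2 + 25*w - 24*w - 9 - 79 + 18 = d^2 - 3*d + 6*w^2 + w*(5*d + 1) - 70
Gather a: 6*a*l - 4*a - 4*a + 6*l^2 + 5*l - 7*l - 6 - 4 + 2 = a*(6*l - 8) + 6*l^2 - 2*l - 8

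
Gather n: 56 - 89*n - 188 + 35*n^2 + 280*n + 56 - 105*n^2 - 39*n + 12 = -70*n^2 + 152*n - 64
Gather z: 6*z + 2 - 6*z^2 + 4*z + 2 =-6*z^2 + 10*z + 4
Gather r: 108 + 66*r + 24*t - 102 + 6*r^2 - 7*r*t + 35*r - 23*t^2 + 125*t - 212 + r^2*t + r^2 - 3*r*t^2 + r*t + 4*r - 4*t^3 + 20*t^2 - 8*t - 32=r^2*(t + 7) + r*(-3*t^2 - 6*t + 105) - 4*t^3 - 3*t^2 + 141*t - 238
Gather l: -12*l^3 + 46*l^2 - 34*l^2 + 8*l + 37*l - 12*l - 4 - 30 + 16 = -12*l^3 + 12*l^2 + 33*l - 18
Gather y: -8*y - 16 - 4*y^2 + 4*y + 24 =-4*y^2 - 4*y + 8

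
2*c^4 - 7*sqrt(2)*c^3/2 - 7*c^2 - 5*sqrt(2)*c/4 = c*(c - 5*sqrt(2)/2)*(sqrt(2)*c + 1/2)*(sqrt(2)*c + 1)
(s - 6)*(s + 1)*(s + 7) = s^3 + 2*s^2 - 41*s - 42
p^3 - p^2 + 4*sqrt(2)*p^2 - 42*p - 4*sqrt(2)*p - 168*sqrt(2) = (p - 7)*(p + 6)*(p + 4*sqrt(2))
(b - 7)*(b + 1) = b^2 - 6*b - 7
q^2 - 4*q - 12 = (q - 6)*(q + 2)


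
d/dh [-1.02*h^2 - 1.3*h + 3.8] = -2.04*h - 1.3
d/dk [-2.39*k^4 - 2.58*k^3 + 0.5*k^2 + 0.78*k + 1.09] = -9.56*k^3 - 7.74*k^2 + 1.0*k + 0.78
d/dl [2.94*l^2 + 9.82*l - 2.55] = 5.88*l + 9.82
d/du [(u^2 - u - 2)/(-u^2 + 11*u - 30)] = 2*(5*u^2 - 32*u + 26)/(u^4 - 22*u^3 + 181*u^2 - 660*u + 900)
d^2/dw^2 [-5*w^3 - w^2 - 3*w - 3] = -30*w - 2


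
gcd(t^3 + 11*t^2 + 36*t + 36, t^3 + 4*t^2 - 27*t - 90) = t^2 + 9*t + 18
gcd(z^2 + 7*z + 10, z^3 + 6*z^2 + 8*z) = z + 2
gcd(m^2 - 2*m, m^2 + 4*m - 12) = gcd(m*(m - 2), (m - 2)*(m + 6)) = m - 2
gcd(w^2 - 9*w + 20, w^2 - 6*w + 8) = w - 4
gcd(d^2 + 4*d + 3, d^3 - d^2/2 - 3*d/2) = d + 1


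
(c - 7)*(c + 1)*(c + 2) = c^3 - 4*c^2 - 19*c - 14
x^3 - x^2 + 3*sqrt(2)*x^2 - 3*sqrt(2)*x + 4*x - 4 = (x - 1)*(x + sqrt(2))*(x + 2*sqrt(2))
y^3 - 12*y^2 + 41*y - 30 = (y - 6)*(y - 5)*(y - 1)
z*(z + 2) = z^2 + 2*z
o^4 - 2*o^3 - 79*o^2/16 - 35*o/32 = o*(o - 7/2)*(o + 1/4)*(o + 5/4)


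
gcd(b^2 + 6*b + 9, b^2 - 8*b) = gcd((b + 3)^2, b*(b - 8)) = 1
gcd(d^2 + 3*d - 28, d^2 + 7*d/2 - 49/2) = d + 7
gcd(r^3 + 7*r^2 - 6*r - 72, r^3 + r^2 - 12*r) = r^2 + r - 12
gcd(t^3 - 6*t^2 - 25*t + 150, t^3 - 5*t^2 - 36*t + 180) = t^2 - 11*t + 30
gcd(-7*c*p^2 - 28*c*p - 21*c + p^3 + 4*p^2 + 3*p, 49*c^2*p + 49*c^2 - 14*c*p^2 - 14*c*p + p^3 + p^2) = -7*c*p - 7*c + p^2 + p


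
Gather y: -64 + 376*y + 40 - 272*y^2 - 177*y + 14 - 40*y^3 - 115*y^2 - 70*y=-40*y^3 - 387*y^2 + 129*y - 10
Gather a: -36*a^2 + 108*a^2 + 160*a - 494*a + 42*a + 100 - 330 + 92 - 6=72*a^2 - 292*a - 144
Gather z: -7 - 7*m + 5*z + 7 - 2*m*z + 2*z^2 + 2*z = -7*m + 2*z^2 + z*(7 - 2*m)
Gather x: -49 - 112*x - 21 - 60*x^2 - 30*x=-60*x^2 - 142*x - 70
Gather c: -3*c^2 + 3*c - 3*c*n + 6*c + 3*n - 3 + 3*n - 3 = -3*c^2 + c*(9 - 3*n) + 6*n - 6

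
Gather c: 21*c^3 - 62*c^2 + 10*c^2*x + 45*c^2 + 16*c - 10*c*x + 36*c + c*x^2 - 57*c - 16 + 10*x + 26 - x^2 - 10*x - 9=21*c^3 + c^2*(10*x - 17) + c*(x^2 - 10*x - 5) - x^2 + 1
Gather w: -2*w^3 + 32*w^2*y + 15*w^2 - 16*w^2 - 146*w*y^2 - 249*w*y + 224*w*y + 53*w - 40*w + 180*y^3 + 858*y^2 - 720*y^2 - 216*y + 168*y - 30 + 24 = -2*w^3 + w^2*(32*y - 1) + w*(-146*y^2 - 25*y + 13) + 180*y^3 + 138*y^2 - 48*y - 6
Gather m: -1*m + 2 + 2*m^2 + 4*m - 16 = 2*m^2 + 3*m - 14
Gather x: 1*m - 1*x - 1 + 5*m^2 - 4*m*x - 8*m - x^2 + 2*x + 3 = 5*m^2 - 7*m - x^2 + x*(1 - 4*m) + 2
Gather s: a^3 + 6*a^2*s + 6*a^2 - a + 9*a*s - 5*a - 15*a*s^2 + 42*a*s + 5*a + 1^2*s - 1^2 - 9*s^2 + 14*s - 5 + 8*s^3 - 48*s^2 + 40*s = a^3 + 6*a^2 - a + 8*s^3 + s^2*(-15*a - 57) + s*(6*a^2 + 51*a + 55) - 6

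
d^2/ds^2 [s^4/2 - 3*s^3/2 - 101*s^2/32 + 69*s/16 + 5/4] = 6*s^2 - 9*s - 101/16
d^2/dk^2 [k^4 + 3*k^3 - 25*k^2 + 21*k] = 12*k^2 + 18*k - 50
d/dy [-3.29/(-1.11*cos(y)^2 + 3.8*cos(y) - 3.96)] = (7.3038*cos(y) - 12.502)*sin(y)/(1.11*cos(y)^2 - 3.8*cos(y) + 3.96)^2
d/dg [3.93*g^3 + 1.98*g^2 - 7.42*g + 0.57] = 11.79*g^2 + 3.96*g - 7.42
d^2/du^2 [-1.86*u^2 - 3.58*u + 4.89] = -3.72000000000000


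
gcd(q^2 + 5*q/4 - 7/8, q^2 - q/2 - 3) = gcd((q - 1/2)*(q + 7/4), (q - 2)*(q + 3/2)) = 1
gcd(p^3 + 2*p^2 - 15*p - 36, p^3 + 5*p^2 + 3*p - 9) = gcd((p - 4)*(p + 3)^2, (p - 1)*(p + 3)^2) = p^2 + 6*p + 9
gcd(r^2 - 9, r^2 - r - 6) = r - 3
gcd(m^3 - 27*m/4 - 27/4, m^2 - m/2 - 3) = m + 3/2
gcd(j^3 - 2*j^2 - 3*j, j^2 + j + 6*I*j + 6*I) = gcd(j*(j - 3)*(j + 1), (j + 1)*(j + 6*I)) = j + 1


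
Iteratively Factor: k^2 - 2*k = (k - 2)*(k)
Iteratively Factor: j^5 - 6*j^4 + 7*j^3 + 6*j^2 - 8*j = (j - 1)*(j^4 - 5*j^3 + 2*j^2 + 8*j) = j*(j - 1)*(j^3 - 5*j^2 + 2*j + 8) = j*(j - 4)*(j - 1)*(j^2 - j - 2) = j*(j - 4)*(j - 1)*(j + 1)*(j - 2)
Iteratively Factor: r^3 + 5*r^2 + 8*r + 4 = (r + 2)*(r^2 + 3*r + 2) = (r + 1)*(r + 2)*(r + 2)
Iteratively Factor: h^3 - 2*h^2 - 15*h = (h + 3)*(h^2 - 5*h) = (h - 5)*(h + 3)*(h)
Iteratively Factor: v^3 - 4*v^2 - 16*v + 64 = (v + 4)*(v^2 - 8*v + 16) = (v - 4)*(v + 4)*(v - 4)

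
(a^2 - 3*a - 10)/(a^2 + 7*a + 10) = (a - 5)/(a + 5)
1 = 1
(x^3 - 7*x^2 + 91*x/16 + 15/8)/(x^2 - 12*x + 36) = (x^2 - x - 5/16)/(x - 6)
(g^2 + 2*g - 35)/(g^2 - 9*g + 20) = (g + 7)/(g - 4)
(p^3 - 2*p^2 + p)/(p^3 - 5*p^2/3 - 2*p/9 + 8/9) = 9*p*(p - 1)/(9*p^2 - 6*p - 8)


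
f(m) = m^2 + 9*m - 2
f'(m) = 2*m + 9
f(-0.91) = -9.36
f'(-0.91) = 7.18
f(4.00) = 50.00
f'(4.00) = 17.00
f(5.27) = 73.20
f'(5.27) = 19.54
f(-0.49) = -6.17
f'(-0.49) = 8.02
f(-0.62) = -7.20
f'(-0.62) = 7.76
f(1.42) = 12.80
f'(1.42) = 11.84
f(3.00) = 34.00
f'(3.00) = 15.00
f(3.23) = 37.50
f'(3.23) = 15.46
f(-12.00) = 34.00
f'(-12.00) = -15.00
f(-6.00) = -20.00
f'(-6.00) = -3.00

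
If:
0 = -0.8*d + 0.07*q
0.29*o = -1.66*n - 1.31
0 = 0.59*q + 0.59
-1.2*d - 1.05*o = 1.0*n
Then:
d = -0.09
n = -0.97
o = 1.02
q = -1.00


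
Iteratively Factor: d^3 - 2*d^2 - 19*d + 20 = (d - 5)*(d^2 + 3*d - 4) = (d - 5)*(d - 1)*(d + 4)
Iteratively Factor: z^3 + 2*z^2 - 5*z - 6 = (z + 3)*(z^2 - z - 2) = (z - 2)*(z + 3)*(z + 1)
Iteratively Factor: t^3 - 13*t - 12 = (t + 3)*(t^2 - 3*t - 4) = (t + 1)*(t + 3)*(t - 4)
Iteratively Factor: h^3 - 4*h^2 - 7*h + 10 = (h + 2)*(h^2 - 6*h + 5) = (h - 1)*(h + 2)*(h - 5)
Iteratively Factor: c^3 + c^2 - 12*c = (c)*(c^2 + c - 12) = c*(c + 4)*(c - 3)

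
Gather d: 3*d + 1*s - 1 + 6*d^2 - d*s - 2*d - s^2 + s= 6*d^2 + d*(1 - s) - s^2 + 2*s - 1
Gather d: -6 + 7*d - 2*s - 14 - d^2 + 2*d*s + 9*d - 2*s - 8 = -d^2 + d*(2*s + 16) - 4*s - 28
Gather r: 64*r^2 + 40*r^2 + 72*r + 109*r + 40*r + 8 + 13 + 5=104*r^2 + 221*r + 26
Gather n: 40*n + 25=40*n + 25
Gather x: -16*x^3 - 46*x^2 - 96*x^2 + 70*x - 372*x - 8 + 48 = -16*x^3 - 142*x^2 - 302*x + 40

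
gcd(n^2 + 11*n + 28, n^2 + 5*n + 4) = n + 4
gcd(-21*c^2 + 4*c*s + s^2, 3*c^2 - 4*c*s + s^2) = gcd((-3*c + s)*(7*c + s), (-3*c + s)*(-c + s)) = -3*c + s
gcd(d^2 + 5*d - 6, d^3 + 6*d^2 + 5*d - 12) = d - 1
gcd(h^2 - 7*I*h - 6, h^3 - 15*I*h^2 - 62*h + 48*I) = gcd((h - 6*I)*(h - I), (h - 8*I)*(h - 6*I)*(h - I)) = h^2 - 7*I*h - 6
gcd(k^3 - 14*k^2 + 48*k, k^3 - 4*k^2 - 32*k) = k^2 - 8*k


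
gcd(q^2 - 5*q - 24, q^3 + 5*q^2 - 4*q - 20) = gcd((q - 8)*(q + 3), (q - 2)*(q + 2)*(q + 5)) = 1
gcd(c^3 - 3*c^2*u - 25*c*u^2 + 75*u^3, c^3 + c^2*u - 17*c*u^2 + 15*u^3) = -c^2 - 2*c*u + 15*u^2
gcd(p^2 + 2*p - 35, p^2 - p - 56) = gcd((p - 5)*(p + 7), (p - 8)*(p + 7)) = p + 7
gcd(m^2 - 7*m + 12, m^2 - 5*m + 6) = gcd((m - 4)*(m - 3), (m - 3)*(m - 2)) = m - 3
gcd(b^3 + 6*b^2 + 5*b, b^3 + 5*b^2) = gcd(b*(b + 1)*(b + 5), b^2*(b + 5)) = b^2 + 5*b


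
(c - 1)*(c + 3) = c^2 + 2*c - 3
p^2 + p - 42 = (p - 6)*(p + 7)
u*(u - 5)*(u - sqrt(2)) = u^3 - 5*u^2 - sqrt(2)*u^2 + 5*sqrt(2)*u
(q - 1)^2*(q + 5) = q^3 + 3*q^2 - 9*q + 5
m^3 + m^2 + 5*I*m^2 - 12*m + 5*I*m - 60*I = (m - 3)*(m + 4)*(m + 5*I)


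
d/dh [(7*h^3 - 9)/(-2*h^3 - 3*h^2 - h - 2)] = (-21*h^2*(2*h^3 + 3*h^2 + h + 2) + (7*h^3 - 9)*(6*h^2 + 6*h + 1))/(2*h^3 + 3*h^2 + h + 2)^2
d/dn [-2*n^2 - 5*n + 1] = -4*n - 5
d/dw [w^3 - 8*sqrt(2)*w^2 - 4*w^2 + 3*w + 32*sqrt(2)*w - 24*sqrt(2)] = 3*w^2 - 16*sqrt(2)*w - 8*w + 3 + 32*sqrt(2)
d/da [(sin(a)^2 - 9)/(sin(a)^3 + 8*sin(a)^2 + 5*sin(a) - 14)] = (-sin(a)^4 + 32*sin(a)^2 + 116*sin(a) + 45)*cos(a)/((sin(a) - 1)^2*(sin(a) + 2)^2*(sin(a) + 7)^2)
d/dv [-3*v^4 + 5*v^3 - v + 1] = -12*v^3 + 15*v^2 - 1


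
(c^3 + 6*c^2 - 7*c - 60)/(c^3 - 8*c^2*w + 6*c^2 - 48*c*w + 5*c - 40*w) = (-c^2 - c + 12)/(-c^2 + 8*c*w - c + 8*w)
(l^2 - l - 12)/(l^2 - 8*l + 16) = (l + 3)/(l - 4)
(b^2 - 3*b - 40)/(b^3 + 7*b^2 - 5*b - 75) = (b - 8)/(b^2 + 2*b - 15)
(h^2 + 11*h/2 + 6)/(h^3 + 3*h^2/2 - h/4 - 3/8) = 4*(h + 4)/(4*h^2 - 1)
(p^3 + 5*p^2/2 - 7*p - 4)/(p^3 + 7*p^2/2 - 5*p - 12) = (2*p + 1)/(2*p + 3)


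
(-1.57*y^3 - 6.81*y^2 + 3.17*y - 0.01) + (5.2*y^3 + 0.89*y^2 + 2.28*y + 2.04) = 3.63*y^3 - 5.92*y^2 + 5.45*y + 2.03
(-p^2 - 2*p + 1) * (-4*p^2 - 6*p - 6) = 4*p^4 + 14*p^3 + 14*p^2 + 6*p - 6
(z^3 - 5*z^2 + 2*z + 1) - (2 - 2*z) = z^3 - 5*z^2 + 4*z - 1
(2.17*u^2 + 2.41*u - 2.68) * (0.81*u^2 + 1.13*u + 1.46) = 1.7577*u^4 + 4.4042*u^3 + 3.7207*u^2 + 0.4902*u - 3.9128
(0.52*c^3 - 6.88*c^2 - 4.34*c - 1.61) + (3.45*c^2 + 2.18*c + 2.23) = 0.52*c^3 - 3.43*c^2 - 2.16*c + 0.62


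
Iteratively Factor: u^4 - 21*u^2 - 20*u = (u + 4)*(u^3 - 4*u^2 - 5*u) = u*(u + 4)*(u^2 - 4*u - 5) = u*(u + 1)*(u + 4)*(u - 5)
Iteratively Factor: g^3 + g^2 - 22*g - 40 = (g - 5)*(g^2 + 6*g + 8) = (g - 5)*(g + 2)*(g + 4)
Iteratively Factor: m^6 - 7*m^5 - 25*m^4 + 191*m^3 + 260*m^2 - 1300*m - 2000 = (m + 2)*(m^5 - 9*m^4 - 7*m^3 + 205*m^2 - 150*m - 1000) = (m + 2)^2*(m^4 - 11*m^3 + 15*m^2 + 175*m - 500) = (m - 5)*(m + 2)^2*(m^3 - 6*m^2 - 15*m + 100) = (m - 5)^2*(m + 2)^2*(m^2 - m - 20) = (m - 5)^2*(m + 2)^2*(m + 4)*(m - 5)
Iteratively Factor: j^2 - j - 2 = (j - 2)*(j + 1)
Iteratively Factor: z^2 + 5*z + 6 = (z + 2)*(z + 3)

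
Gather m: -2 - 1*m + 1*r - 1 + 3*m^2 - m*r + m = 3*m^2 - m*r + r - 3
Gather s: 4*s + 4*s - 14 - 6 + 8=8*s - 12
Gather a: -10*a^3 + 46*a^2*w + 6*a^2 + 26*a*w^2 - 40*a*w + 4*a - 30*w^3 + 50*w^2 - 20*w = -10*a^3 + a^2*(46*w + 6) + a*(26*w^2 - 40*w + 4) - 30*w^3 + 50*w^2 - 20*w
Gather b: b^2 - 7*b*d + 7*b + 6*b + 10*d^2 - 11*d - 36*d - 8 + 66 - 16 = b^2 + b*(13 - 7*d) + 10*d^2 - 47*d + 42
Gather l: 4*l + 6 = 4*l + 6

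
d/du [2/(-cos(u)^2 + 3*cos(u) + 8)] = 2*(3 - 2*cos(u))*sin(u)/(sin(u)^2 + 3*cos(u) + 7)^2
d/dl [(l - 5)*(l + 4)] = 2*l - 1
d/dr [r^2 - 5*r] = 2*r - 5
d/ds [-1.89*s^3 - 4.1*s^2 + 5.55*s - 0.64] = -5.67*s^2 - 8.2*s + 5.55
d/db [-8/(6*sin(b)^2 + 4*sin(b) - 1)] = 32*(3*sin(b) + 1)*cos(b)/(6*sin(b)^2 + 4*sin(b) - 1)^2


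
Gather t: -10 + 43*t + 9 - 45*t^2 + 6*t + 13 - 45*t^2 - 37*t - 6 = -90*t^2 + 12*t + 6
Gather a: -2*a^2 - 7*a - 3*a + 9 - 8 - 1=-2*a^2 - 10*a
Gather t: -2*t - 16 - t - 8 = -3*t - 24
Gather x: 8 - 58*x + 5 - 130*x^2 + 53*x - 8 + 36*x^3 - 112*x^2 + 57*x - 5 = 36*x^3 - 242*x^2 + 52*x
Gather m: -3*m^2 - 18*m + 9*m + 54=-3*m^2 - 9*m + 54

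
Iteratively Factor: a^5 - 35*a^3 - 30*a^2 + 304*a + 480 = (a - 4)*(a^4 + 4*a^3 - 19*a^2 - 106*a - 120) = (a - 4)*(a + 3)*(a^3 + a^2 - 22*a - 40) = (a - 5)*(a - 4)*(a + 3)*(a^2 + 6*a + 8) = (a - 5)*(a - 4)*(a + 2)*(a + 3)*(a + 4)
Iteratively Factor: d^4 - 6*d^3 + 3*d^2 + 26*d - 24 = (d - 3)*(d^3 - 3*d^2 - 6*d + 8) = (d - 4)*(d - 3)*(d^2 + d - 2) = (d - 4)*(d - 3)*(d - 1)*(d + 2)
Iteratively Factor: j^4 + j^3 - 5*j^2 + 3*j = (j - 1)*(j^3 + 2*j^2 - 3*j) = (j - 1)*(j + 3)*(j^2 - j) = j*(j - 1)*(j + 3)*(j - 1)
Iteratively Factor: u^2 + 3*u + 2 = (u + 1)*(u + 2)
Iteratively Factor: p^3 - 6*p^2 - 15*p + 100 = (p - 5)*(p^2 - p - 20) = (p - 5)*(p + 4)*(p - 5)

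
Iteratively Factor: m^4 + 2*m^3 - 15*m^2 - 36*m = (m + 3)*(m^3 - m^2 - 12*m) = (m + 3)^2*(m^2 - 4*m) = (m - 4)*(m + 3)^2*(m)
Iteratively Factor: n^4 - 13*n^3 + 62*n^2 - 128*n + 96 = (n - 3)*(n^3 - 10*n^2 + 32*n - 32) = (n - 3)*(n - 2)*(n^2 - 8*n + 16) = (n - 4)*(n - 3)*(n - 2)*(n - 4)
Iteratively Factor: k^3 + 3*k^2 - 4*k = (k)*(k^2 + 3*k - 4) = k*(k + 4)*(k - 1)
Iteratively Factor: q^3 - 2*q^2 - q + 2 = (q + 1)*(q^2 - 3*q + 2) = (q - 1)*(q + 1)*(q - 2)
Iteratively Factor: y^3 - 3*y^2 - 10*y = (y)*(y^2 - 3*y - 10) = y*(y - 5)*(y + 2)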